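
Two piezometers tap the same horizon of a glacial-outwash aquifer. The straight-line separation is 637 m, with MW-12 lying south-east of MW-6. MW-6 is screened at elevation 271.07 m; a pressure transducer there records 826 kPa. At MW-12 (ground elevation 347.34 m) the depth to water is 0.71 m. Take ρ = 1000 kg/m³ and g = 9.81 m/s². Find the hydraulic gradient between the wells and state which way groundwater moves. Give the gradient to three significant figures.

Pressure head at MW-6: ψ = P/(ρg) = 826×1000 / (1000 × 9.81) = 84.20 m.
Total head at MW-6: h = z + ψ = 271.07 + 84.20 = 355.27 m.
Total head at MW-12: h = 347.34 − 0.71 = 346.63 m.
Head difference: h(MW-6) − h(MW-12) = 355.27 − 346.63 = 8.64 m.
Hydraulic gradient: i = |Δh| / L = 8.64 / 637 = 0.0136.
Flow is from higher to lower head: from MW-6 toward MW-12, i.e. toward the south-east.

i ≈ 0.0136; groundwater flows toward the south-east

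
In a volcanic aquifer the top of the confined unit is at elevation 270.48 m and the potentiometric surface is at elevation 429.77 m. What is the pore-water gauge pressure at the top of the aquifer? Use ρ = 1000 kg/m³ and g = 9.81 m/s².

Pressure head at the aquifer top: ψ = h − z = 429.77 − 270.48 = 159.29 m.
P = ρgψ = 1000 × 9.81 × 159.29 = 1562635 Pa ≈ 1560 kPa.

P ≈ 1560 kPa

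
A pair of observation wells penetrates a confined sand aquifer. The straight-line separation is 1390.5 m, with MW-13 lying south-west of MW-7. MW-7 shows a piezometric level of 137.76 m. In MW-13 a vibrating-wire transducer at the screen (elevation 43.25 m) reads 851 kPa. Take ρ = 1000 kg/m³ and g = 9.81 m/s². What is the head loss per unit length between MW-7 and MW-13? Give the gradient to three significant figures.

i ≈ 0.00558 m/m

Total head at MW-7: h = 137.76 m (water level in the piezometer is the total head).
Pressure head at MW-13: ψ = P/(ρg) = 851×1000 / (1000 × 9.81) = 86.75 m.
Total head at MW-13: h = z + ψ = 43.25 + 86.75 = 130.00 m.
Head difference: h(MW-7) − h(MW-13) = 137.76 − 130.00 = 7.76 m.
Hydraulic gradient: i = |Δh| / L = 7.76 / 1390.5 = 0.00558.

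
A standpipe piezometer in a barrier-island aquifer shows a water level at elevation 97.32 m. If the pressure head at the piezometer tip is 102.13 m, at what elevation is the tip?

z = h − ψ = 97.32 − 102.13 = -4.81 m.

z ≈ -4.81 m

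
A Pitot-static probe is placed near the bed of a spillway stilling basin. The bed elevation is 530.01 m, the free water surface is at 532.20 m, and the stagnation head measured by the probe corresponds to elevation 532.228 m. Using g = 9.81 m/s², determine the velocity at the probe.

v ≈ 0.741 m/s

Near the bed, under hydrostatic conditions, the piezometric head (z + ψ) equals the free-surface elevation, 532.20 m.
Velocity head = total − piezometric = 532.228 − 532.20 = 0.028 m.
v = √(2g·h_v) = √(2 × 9.81 × 0.028) = 0.741 m/s.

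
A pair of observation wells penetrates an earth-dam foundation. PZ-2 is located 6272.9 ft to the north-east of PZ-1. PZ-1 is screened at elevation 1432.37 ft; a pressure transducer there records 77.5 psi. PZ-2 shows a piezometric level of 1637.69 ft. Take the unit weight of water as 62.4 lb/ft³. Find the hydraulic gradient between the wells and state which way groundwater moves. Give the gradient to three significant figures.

Pressure head at PZ-1: ψ = 144·P/γ = 144 × 77.5 / 62.4 = 178.85 ft.
Total head at PZ-1: h = z + ψ = 1432.37 + 178.85 = 1611.22 ft.
Total head at PZ-2: h = 1637.69 ft (water level in the piezometer is the total head).
Head difference: h(PZ-1) − h(PZ-2) = 1611.22 − 1637.69 = -26.47 ft.
Hydraulic gradient: i = |Δh| / L = 26.47 / 6272.9 = 0.00422.
Flow is from higher to lower head: from PZ-2 toward PZ-1, i.e. toward the south-west.

i ≈ 0.00422; groundwater flows toward the south-west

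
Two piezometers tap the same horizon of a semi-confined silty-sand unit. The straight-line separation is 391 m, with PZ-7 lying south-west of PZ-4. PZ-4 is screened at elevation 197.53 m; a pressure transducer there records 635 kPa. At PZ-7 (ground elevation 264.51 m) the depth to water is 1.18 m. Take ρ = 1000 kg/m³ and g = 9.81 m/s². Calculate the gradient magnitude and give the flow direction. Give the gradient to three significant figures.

i ≈ 0.00274; groundwater flows toward the north-east

Pressure head at PZ-4: ψ = P/(ρg) = 635×1000 / (1000 × 9.81) = 64.73 m.
Total head at PZ-4: h = z + ψ = 197.53 + 64.73 = 262.26 m.
Total head at PZ-7: h = 264.51 − 1.18 = 263.33 m.
Head difference: h(PZ-4) − h(PZ-7) = 262.26 − 263.33 = -1.07 m.
Hydraulic gradient: i = |Δh| / L = 1.07 / 391 = 0.00274.
Flow is from higher to lower head: from PZ-7 toward PZ-4, i.e. toward the north-east.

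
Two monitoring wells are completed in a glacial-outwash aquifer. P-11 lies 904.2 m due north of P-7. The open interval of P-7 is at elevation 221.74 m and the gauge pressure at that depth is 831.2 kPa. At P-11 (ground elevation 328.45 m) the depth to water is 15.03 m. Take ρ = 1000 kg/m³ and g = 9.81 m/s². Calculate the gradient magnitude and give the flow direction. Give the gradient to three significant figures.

Pressure head at P-7: ψ = P/(ρg) = 831.2×1000 / (1000 × 9.81) = 84.73 m.
Total head at P-7: h = z + ψ = 221.74 + 84.73 = 306.47 m.
Total head at P-11: h = 328.45 − 15.03 = 313.42 m.
Head difference: h(P-7) − h(P-11) = 306.47 − 313.42 = -6.95 m.
Hydraulic gradient: i = |Δh| / L = 6.95 / 904.2 = 0.00769.
Flow is from higher to lower head: from P-11 toward P-7, i.e. toward the south.

i ≈ 0.00769; groundwater flows toward the south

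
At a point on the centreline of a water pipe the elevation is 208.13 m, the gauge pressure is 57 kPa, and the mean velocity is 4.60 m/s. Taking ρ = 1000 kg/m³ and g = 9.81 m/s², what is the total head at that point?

Pressure head ψ = P/(ρg) = 57×1000 / (1000 × 9.81) = 5.81 m.
Velocity head = v²/(2g) = 4.60² / (2 × 9.81) = 1.078 m.
h = z + ψ + v²/(2g) = 208.13 + 5.81 + 1.078 = 215.02 m.

h ≈ 215.02 m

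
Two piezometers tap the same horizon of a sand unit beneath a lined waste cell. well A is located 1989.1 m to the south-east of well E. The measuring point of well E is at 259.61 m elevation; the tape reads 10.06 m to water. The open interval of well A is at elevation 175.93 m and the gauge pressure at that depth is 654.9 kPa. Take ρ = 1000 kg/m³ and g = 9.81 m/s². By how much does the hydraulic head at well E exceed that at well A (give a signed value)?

Total head at well E: h = 259.61 − 10.06 = 249.55 m.
Pressure head at well A: ψ = P/(ρg) = 654.9×1000 / (1000 × 9.81) = 66.76 m.
Total head at well A: h = z + ψ = 175.93 + 66.76 = 242.69 m.
Head difference: h(well E) − h(well A) = 249.55 − 242.69 = 6.86 m.

Δh ≈ 6.86 m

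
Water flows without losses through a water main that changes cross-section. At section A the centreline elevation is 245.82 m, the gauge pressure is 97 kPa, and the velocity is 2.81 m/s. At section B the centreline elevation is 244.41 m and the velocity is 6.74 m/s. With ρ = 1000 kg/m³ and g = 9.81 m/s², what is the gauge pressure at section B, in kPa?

P₂ ≈ 92.1 kPa

Pressure head at A: ψ₁ = P₁/(ρg) = 97×1000 / (1000 × 9.81) = 9.89 m.
Velocity heads: v₁²/2g = 2.81²/19.62 = 0.402 m; v₂²/2g = 6.74²/19.62 = 2.315 m.
Total head H = z₁ + ψ₁ + v₁²/2g = 245.82 + 9.89 + 0.402 = 256.11 m.
ψ₂ = H − z₂ − v₂²/2g = 256.11 − 244.41 − 2.315 = 9.39 m.
P₂ = ρgψ₂ = 1000 × 9.81 × 9.39 ≈ 92.1 kPa.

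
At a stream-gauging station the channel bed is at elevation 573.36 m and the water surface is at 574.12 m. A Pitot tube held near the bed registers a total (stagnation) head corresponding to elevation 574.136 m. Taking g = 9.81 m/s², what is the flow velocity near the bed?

v ≈ 0.560 m/s

Near the bed, under hydrostatic conditions, the piezometric head (z + ψ) equals the free-surface elevation, 574.12 m.
Velocity head = total − piezometric = 574.136 − 574.12 = 0.016 m.
v = √(2g·h_v) = √(2 × 9.81 × 0.016) = 0.560 m/s.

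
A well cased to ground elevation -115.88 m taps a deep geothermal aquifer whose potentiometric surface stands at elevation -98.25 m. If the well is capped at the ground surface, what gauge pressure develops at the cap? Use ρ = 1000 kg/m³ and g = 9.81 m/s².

P ≈ 173 kPa

Head above the cap: Δh = -98.25 − (-115.88) = 17.63 m.
P = ρgΔh = 1000 × 9.81 × 17.63 = 172950 Pa ≈ 173 kPa.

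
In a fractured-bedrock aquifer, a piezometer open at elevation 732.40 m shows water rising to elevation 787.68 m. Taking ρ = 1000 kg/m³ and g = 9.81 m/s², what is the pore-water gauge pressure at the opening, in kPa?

P ≈ 542 kPa

Pressure head ψ = h − z = 787.68 − 732.40 = 55.28 m.
P = ρgψ = 1000 × 9.81 × 55.28 = 542297 Pa ≈ 542 kPa.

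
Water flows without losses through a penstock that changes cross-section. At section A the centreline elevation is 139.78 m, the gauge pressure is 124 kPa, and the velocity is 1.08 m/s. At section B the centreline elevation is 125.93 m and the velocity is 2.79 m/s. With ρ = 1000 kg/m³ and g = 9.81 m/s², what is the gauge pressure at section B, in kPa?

Pressure head at A: ψ₁ = P₁/(ρg) = 124×1000 / (1000 × 9.81) = 12.64 m.
Velocity heads: v₁²/2g = 1.08²/19.62 = 0.059 m; v₂²/2g = 2.79²/19.62 = 0.397 m.
Total head H = z₁ + ψ₁ + v₁²/2g = 139.78 + 12.64 + 0.059 = 152.48 m.
ψ₂ = H − z₂ − v₂²/2g = 152.48 − 125.93 − 0.397 = 26.15 m.
P₂ = ρgψ₂ = 1000 × 9.81 × 26.15 ≈ 257 kPa.

P₂ ≈ 257 kPa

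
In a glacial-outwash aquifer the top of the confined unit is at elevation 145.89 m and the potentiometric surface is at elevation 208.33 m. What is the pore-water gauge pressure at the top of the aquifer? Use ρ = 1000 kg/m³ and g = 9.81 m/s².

P ≈ 613 kPa

Pressure head at the aquifer top: ψ = h − z = 208.33 − 145.89 = 62.44 m.
P = ρgψ = 1000 × 9.81 × 62.44 = 612536 Pa ≈ 613 kPa.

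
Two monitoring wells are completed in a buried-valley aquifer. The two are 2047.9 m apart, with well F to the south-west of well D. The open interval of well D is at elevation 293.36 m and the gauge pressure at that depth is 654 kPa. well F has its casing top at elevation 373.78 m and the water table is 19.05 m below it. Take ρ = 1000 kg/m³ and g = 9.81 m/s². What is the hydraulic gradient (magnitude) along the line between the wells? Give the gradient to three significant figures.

i ≈ 0.00259

Pressure head at well D: ψ = P/(ρg) = 654×1000 / (1000 × 9.81) = 66.67 m.
Total head at well D: h = z + ψ = 293.36 + 66.67 = 360.03 m.
Total head at well F: h = 373.78 − 19.05 = 354.73 m.
Head difference: h(well D) − h(well F) = 360.03 − 354.73 = 5.30 m.
Hydraulic gradient: i = |Δh| / L = 5.30 / 2047.9 = 0.00259.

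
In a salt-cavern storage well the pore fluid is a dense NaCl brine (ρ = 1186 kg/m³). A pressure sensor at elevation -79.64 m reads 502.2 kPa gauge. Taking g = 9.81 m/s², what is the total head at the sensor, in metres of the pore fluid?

ψ = P/(ρg) = 502.2×1000 / (1186 × 9.81) = 43.16 m.
h = z + ψ = -79.64 + 43.16 = -36.48 m.

h ≈ -36.48 m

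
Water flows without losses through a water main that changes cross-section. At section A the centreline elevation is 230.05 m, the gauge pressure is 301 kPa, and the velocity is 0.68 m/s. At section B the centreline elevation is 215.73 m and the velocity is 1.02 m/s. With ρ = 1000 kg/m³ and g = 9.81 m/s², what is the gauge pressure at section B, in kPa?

Pressure head at A: ψ₁ = P₁/(ρg) = 301×1000 / (1000 × 9.81) = 30.68 m.
Velocity heads: v₁²/2g = 0.68²/19.62 = 0.024 m; v₂²/2g = 1.02²/19.62 = 0.053 m.
Total head H = z₁ + ψ₁ + v₁²/2g = 230.05 + 30.68 + 0.024 = 260.75 m.
ψ₂ = H − z₂ − v₂²/2g = 260.75 − 215.73 − 0.053 = 44.97 m.
P₂ = ρgψ₂ = 1000 × 9.81 × 44.97 ≈ 441 kPa.

P₂ ≈ 441 kPa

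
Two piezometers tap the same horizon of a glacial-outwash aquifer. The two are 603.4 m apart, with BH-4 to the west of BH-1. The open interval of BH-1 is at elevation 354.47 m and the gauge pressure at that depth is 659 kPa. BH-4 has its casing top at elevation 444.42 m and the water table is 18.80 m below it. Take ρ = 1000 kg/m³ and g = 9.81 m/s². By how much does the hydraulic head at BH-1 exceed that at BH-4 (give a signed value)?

Pressure head at BH-1: ψ = P/(ρg) = 659×1000 / (1000 × 9.81) = 67.18 m.
Total head at BH-1: h = z + ψ = 354.47 + 67.18 = 421.65 m.
Total head at BH-4: h = 444.42 − 18.80 = 425.62 m.
Head difference: h(BH-1) − h(BH-4) = 421.65 − 425.62 = -3.97 m.

Δh ≈ -3.97 m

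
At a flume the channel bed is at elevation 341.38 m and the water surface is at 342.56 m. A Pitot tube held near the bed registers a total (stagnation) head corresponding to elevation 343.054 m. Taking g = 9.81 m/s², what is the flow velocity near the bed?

v ≈ 3.11 m/s

Near the bed, under hydrostatic conditions, the piezometric head (z + ψ) equals the free-surface elevation, 342.56 m.
Velocity head = total − piezometric = 343.054 − 342.56 = 0.494 m.
v = √(2g·h_v) = √(2 × 9.81 × 0.494) = 3.11 m/s.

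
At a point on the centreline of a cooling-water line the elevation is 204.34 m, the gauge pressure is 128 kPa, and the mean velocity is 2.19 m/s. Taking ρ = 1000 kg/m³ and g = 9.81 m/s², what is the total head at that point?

Pressure head ψ = P/(ρg) = 128×1000 / (1000 × 9.81) = 13.05 m.
Velocity head = v²/(2g) = 2.19² / (2 × 9.81) = 0.244 m.
h = z + ψ + v²/(2g) = 204.34 + 13.05 + 0.244 = 217.63 m.

h ≈ 217.63 m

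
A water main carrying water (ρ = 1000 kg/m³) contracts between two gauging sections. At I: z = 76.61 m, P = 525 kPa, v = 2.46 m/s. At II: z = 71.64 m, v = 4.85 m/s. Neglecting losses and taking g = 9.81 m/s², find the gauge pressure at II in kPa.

P₂ ≈ 565 kPa

Pressure head at I: ψ₁ = P₁/(ρg) = 525×1000 / (1000 × 9.81) = 53.52 m.
Velocity heads: v₁²/2g = 2.46²/19.62 = 0.308 m; v₂²/2g = 4.85²/19.62 = 1.199 m.
Total head H = z₁ + ψ₁ + v₁²/2g = 76.61 + 53.52 + 0.308 = 130.44 m.
ψ₂ = H − z₂ − v₂²/2g = 130.44 − 71.64 − 1.199 = 57.60 m.
P₂ = ρgψ₂ = 1000 × 9.81 × 57.60 ≈ 565 kPa.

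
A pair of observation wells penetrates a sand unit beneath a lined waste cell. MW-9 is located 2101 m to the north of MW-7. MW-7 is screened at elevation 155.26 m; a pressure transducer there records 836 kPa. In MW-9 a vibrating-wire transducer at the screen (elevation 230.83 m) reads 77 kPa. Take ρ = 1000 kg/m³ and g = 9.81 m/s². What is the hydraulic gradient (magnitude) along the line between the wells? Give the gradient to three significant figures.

i ≈ 0.000857

Pressure head at MW-7: ψ = P/(ρg) = 836×1000 / (1000 × 9.81) = 85.22 m.
Total head at MW-7: h = z + ψ = 155.26 + 85.22 = 240.48 m.
Pressure head at MW-9: ψ = P/(ρg) = 77×1000 / (1000 × 9.81) = 7.85 m.
Total head at MW-9: h = z + ψ = 230.83 + 7.85 = 238.68 m.
Head difference: h(MW-7) − h(MW-9) = 240.48 − 238.68 = 1.80 m.
Hydraulic gradient: i = |Δh| / L = 1.80 / 2101 = 0.000857.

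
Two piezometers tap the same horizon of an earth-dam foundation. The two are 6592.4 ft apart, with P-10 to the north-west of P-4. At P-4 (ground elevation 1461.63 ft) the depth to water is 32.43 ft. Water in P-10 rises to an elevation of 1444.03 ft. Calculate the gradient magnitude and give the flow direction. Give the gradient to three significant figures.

Total head at P-4: h = 1461.63 − 32.43 = 1429.20 ft.
Total head at P-10: h = 1444.03 ft (water level in the piezometer is the total head).
Head difference: h(P-4) − h(P-10) = 1429.20 − 1444.03 = -14.83 ft.
Hydraulic gradient: i = |Δh| / L = 14.83 / 6592.4 = 0.00225.
Flow is from higher to lower head: from P-10 toward P-4, i.e. toward the south-east.

i ≈ 0.00225; groundwater flows toward the south-east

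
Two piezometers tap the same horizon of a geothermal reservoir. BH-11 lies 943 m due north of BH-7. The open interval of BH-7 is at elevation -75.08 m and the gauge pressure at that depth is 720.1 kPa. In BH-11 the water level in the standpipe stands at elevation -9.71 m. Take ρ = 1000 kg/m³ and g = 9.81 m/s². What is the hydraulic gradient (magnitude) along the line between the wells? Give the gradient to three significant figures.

i ≈ 0.00852

Pressure head at BH-7: ψ = P/(ρg) = 720.1×1000 / (1000 × 9.81) = 73.40 m.
Total head at BH-7: h = z + ψ = -75.08 + 73.40 = -1.68 m.
Total head at BH-11: h = -9.71 m (water level in the piezometer is the total head).
Head difference: h(BH-7) − h(BH-11) = -1.68 − (-9.71) = 8.03 m.
Hydraulic gradient: i = |Δh| / L = 8.03 / 943 = 0.00852.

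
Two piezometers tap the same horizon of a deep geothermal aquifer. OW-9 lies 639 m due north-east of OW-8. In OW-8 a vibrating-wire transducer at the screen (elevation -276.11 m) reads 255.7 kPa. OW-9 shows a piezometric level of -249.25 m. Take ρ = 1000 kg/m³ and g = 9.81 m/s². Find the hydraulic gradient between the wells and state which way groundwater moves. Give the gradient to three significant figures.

Pressure head at OW-8: ψ = P/(ρg) = 255.7×1000 / (1000 × 9.81) = 26.07 m.
Total head at OW-8: h = z + ψ = -276.11 + 26.07 = -250.04 m.
Total head at OW-9: h = -249.25 m (water level in the piezometer is the total head).
Head difference: h(OW-8) − h(OW-9) = -250.04 − (-249.25) = -0.79 m.
Hydraulic gradient: i = |Δh| / L = 0.79 / 639 = 0.00124.
Flow is from higher to lower head: from OW-9 toward OW-8, i.e. toward the south-west.

i ≈ 0.00124; groundwater flows toward the south-west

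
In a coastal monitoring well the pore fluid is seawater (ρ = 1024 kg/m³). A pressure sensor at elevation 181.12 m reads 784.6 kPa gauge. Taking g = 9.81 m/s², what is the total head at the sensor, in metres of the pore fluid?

h ≈ 259.23 m

ψ = P/(ρg) = 784.6×1000 / (1024 × 9.81) = 78.11 m.
h = z + ψ = 181.12 + 78.11 = 259.23 m.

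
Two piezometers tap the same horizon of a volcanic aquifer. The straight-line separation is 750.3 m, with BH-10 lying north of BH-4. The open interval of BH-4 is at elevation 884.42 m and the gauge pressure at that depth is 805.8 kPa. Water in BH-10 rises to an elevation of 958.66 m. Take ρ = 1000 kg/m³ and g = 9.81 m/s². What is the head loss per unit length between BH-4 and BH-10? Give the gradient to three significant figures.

Pressure head at BH-4: ψ = P/(ρg) = 805.8×1000 / (1000 × 9.81) = 82.14 m.
Total head at BH-4: h = z + ψ = 884.42 + 82.14 = 966.56 m.
Total head at BH-10: h = 958.66 m (water level in the piezometer is the total head).
Head difference: h(BH-4) − h(BH-10) = 966.56 − 958.66 = 7.90 m.
Hydraulic gradient: i = |Δh| / L = 7.90 / 750.3 = 0.0105.

i ≈ 0.0105 m/m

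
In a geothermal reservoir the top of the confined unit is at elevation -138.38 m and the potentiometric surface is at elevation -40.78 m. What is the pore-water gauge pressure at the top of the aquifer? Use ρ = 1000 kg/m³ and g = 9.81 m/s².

P ≈ 957 kPa

Pressure head at the aquifer top: ψ = h − z = -40.78 − (-138.38) = 97.60 m.
P = ρgψ = 1000 × 9.81 × 97.60 = 957456 Pa ≈ 957 kPa.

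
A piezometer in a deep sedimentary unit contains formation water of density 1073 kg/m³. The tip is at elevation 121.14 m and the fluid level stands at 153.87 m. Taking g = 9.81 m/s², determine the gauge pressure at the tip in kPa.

Pressure head ψ = h − z = 153.87 − 121.14 = 32.73 m.
P = ρgψ = 1073 × 9.81 × 32.73 = 344520 Pa ≈ 345 kPa.

P ≈ 345 kPa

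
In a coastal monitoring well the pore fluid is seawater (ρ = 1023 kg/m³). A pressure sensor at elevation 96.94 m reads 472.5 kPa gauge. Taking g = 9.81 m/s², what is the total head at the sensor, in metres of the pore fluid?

ψ = P/(ρg) = 472.5×1000 / (1023 × 9.81) = 47.08 m.
h = z + ψ = 96.94 + 47.08 = 144.02 m.

h ≈ 144.02 m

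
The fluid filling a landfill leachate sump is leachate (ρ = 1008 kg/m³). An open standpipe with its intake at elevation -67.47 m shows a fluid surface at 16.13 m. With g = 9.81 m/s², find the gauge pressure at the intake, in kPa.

Pressure head ψ = h − z = 16.13 − (-67.47) = 83.60 m.
P = ρgψ = 1008 × 9.81 × 83.60 = 826677 Pa ≈ 827 kPa.

P ≈ 827 kPa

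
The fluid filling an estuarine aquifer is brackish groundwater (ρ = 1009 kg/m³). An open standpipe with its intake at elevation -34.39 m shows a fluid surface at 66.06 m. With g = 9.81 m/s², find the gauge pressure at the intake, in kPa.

Pressure head ψ = h − z = 66.06 − (-34.39) = 100.45 m.
P = ρgψ = 1009 × 9.81 × 100.45 = 994283 Pa ≈ 994 kPa.

P ≈ 994 kPa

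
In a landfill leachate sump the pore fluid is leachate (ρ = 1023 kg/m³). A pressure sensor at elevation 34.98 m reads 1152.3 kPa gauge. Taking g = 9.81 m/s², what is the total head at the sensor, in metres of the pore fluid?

ψ = P/(ρg) = 1152.3×1000 / (1023 × 9.81) = 114.82 m.
h = z + ψ = 34.98 + 114.82 = 149.80 m.

h ≈ 149.80 m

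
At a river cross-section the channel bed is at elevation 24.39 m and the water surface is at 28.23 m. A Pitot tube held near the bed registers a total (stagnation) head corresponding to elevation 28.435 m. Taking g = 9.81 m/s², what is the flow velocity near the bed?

Near the bed, under hydrostatic conditions, the piezometric head (z + ψ) equals the free-surface elevation, 28.23 m.
Velocity head = total − piezometric = 28.435 − 28.23 = 0.205 m.
v = √(2g·h_v) = √(2 × 9.81 × 0.205) = 2.01 m/s.

v ≈ 2.01 m/s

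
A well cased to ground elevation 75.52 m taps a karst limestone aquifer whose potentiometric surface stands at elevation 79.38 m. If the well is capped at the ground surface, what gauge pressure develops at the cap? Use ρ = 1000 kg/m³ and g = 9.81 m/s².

P ≈ 37.9 kPa

Head above the cap: Δh = 79.38 − 75.52 = 3.86 m.
P = ρgΔh = 1000 × 9.81 × 3.86 = 37867 Pa ≈ 37.9 kPa.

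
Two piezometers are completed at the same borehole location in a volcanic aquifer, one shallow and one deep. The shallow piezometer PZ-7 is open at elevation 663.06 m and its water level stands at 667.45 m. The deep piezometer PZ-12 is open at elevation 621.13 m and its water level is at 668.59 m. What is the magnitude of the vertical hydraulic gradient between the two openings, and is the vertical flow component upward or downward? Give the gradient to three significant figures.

|i_v| ≈ 0.0272; vertical flow is upward

Total head at PZ-7: h = 667.45 m (water level in the standpipe).
Total head at PZ-12: h = 668.59 m.
Δh = h(PZ-7) − h(PZ-12) = 667.45 − 668.59 = -1.14 m.
Vertical separation Δz = 663.06 − 621.13 = 41.93 m.
|i_v| = |Δh| / Δz = 1.14 / 41.93 = 0.0272.
Head is higher in the deep piezometer, so vertical flow is upward (discharge condition).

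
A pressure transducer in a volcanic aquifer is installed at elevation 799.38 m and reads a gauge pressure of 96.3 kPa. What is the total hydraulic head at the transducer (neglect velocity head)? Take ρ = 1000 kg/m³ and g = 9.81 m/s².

h ≈ 809.20 m

ψ = P/(ρg) = 96.3×1000 / (1000 × 9.81) = 9.82 m.
h = z + ψ = 799.38 + 9.82 = 809.20 m.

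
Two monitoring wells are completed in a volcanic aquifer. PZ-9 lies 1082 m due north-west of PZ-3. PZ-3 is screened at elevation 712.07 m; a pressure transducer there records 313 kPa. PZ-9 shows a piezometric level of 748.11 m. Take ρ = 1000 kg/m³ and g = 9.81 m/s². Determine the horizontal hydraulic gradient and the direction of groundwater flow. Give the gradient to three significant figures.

i ≈ 0.00382; groundwater flows toward the south-east

Pressure head at PZ-3: ψ = P/(ρg) = 313×1000 / (1000 × 9.81) = 31.91 m.
Total head at PZ-3: h = z + ψ = 712.07 + 31.91 = 743.98 m.
Total head at PZ-9: h = 748.11 m (water level in the piezometer is the total head).
Head difference: h(PZ-3) − h(PZ-9) = 743.98 − 748.11 = -4.13 m.
Hydraulic gradient: i = |Δh| / L = 4.13 / 1082 = 0.00382.
Flow is from higher to lower head: from PZ-9 toward PZ-3, i.e. toward the south-east.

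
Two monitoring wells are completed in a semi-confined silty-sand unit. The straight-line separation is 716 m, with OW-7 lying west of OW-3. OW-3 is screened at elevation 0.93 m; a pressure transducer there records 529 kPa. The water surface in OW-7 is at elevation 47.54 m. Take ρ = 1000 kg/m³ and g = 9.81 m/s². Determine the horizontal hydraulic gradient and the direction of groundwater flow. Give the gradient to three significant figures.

Pressure head at OW-3: ψ = P/(ρg) = 529×1000 / (1000 × 9.81) = 53.92 m.
Total head at OW-3: h = z + ψ = 0.93 + 53.92 = 54.85 m.
Total head at OW-7: h = 47.54 m (water level in the piezometer is the total head).
Head difference: h(OW-3) − h(OW-7) = 54.85 − 47.54 = 7.31 m.
Hydraulic gradient: i = |Δh| / L = 7.31 / 716 = 0.0102.
Flow is from higher to lower head: from OW-3 toward OW-7, i.e. toward the west.

i ≈ 0.0102; groundwater flows toward the west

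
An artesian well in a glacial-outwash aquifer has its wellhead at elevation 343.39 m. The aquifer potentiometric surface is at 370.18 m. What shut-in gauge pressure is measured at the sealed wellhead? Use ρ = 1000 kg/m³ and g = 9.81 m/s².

P ≈ 263 kPa

Head above the cap: Δh = 370.18 − 343.39 = 26.79 m.
P = ρgΔh = 1000 × 9.81 × 26.79 = 262810 Pa ≈ 263 kPa.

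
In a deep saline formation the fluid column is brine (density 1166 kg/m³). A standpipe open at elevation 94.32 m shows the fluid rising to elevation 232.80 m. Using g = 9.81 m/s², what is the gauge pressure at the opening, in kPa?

Pressure head ψ = h − z = 232.80 − 94.32 = 138.48 m.
P = ρgψ = 1166 × 9.81 × 138.48 = 1583998 Pa ≈ 1580 kPa.

P ≈ 1580 kPa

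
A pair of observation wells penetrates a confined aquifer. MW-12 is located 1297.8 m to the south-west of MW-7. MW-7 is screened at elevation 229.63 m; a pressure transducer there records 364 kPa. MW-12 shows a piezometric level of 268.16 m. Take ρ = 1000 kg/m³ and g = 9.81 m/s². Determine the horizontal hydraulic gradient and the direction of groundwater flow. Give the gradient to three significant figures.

i ≈ 0.00110; groundwater flows toward the north-east

Pressure head at MW-7: ψ = P/(ρg) = 364×1000 / (1000 × 9.81) = 37.10 m.
Total head at MW-7: h = z + ψ = 229.63 + 37.10 = 266.73 m.
Total head at MW-12: h = 268.16 m (water level in the piezometer is the total head).
Head difference: h(MW-7) − h(MW-12) = 266.73 − 268.16 = -1.43 m.
Hydraulic gradient: i = |Δh| / L = 1.43 / 1297.8 = 0.00110.
Flow is from higher to lower head: from MW-12 toward MW-7, i.e. toward the north-east.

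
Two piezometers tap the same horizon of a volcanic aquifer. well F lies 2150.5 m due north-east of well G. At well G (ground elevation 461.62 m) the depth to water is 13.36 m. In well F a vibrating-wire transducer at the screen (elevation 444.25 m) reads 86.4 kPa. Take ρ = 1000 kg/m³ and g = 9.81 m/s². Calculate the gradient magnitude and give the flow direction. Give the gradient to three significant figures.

Total head at well G: h = 461.62 − 13.36 = 448.26 m.
Pressure head at well F: ψ = P/(ρg) = 86.4×1000 / (1000 × 9.81) = 8.81 m.
Total head at well F: h = z + ψ = 444.25 + 8.81 = 453.06 m.
Head difference: h(well G) − h(well F) = 448.26 − 453.06 = -4.80 m.
Hydraulic gradient: i = |Δh| / L = 4.80 / 2150.5 = 0.00223.
Flow is from higher to lower head: from well F toward well G, i.e. toward the south-west.

i ≈ 0.00223; groundwater flows toward the south-west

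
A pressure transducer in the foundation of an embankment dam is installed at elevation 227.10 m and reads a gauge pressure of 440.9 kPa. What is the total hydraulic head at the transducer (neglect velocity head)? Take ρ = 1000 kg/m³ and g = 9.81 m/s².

h ≈ 272.04 m

ψ = P/(ρg) = 440.9×1000 / (1000 × 9.81) = 44.94 m.
h = z + ψ = 227.10 + 44.94 = 272.04 m.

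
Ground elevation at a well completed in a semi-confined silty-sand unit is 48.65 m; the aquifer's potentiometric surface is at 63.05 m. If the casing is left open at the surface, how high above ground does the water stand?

≈ 14.40 m above ground

Water rises to the potentiometric surface, so the rise above ground = 63.05 − 48.65 = 14.40 m.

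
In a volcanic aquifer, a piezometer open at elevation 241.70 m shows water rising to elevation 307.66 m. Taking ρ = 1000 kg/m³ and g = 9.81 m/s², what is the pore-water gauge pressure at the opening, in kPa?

Pressure head ψ = h − z = 307.66 − 241.70 = 65.96 m.
P = ρgψ = 1000 × 9.81 × 65.96 = 647068 Pa ≈ 647 kPa.

P ≈ 647 kPa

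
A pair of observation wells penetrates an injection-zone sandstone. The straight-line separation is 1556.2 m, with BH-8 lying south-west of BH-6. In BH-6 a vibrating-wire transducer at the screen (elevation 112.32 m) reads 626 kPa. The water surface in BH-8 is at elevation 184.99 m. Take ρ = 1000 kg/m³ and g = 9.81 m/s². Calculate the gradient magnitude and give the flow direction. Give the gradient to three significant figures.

i ≈ 0.00569; groundwater flows toward the north-east

Pressure head at BH-6: ψ = P/(ρg) = 626×1000 / (1000 × 9.81) = 63.81 m.
Total head at BH-6: h = z + ψ = 112.32 + 63.81 = 176.13 m.
Total head at BH-8: h = 184.99 m (water level in the piezometer is the total head).
Head difference: h(BH-6) − h(BH-8) = 176.13 − 184.99 = -8.86 m.
Hydraulic gradient: i = |Δh| / L = 8.86 / 1556.2 = 0.00569.
Flow is from higher to lower head: from BH-8 toward BH-6, i.e. toward the north-east.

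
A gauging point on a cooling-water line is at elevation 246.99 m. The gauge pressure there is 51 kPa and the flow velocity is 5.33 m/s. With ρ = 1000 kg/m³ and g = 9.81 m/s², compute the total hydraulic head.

Pressure head ψ = P/(ρg) = 51×1000 / (1000 × 9.81) = 5.20 m.
Velocity head = v²/(2g) = 5.33² / (2 × 9.81) = 1.448 m.
h = z + ψ + v²/(2g) = 246.99 + 5.20 + 1.448 = 253.64 m.

h ≈ 253.64 m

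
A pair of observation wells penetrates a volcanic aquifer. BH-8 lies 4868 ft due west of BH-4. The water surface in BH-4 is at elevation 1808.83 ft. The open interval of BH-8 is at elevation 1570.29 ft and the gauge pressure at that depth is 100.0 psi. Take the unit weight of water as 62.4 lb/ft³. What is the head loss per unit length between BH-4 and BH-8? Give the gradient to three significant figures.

i ≈ 0.00160 ft/ft

Total head at BH-4: h = 1808.83 ft (water level in the piezometer is the total head).
Pressure head at BH-8: ψ = 144·P/γ = 144 × 100.0 / 62.4 = 230.77 ft.
Total head at BH-8: h = z + ψ = 1570.29 + 230.77 = 1801.06 ft.
Head difference: h(BH-4) − h(BH-8) = 1808.83 − 1801.06 = 7.77 ft.
Hydraulic gradient: i = |Δh| / L = 7.77 / 4868 = 0.00160.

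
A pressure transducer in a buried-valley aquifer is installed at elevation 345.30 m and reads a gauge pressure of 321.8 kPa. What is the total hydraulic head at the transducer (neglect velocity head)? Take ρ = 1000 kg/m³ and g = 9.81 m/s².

ψ = P/(ρg) = 321.8×1000 / (1000 × 9.81) = 32.80 m.
h = z + ψ = 345.30 + 32.80 = 378.10 m.

h ≈ 378.10 m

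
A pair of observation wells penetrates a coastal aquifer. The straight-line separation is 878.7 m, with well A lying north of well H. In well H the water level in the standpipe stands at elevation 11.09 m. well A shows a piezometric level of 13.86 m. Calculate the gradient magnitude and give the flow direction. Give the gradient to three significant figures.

Total head at well H: h = 11.09 m (water level in the piezometer is the total head).
Total head at well A: h = 13.86 m (water level in the piezometer is the total head).
Head difference: h(well H) − h(well A) = 11.09 − 13.86 = -2.77 m.
Hydraulic gradient: i = |Δh| / L = 2.77 / 878.7 = 0.00315.
Flow is from higher to lower head: from well A toward well H, i.e. toward the south.

i ≈ 0.00315; groundwater flows toward the south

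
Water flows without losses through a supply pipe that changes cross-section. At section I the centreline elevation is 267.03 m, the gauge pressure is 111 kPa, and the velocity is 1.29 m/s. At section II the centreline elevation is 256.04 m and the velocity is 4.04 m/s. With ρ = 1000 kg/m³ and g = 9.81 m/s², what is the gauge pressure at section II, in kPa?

P₂ ≈ 211 kPa

Pressure head at I: ψ₁ = P₁/(ρg) = 111×1000 / (1000 × 9.81) = 11.31 m.
Velocity heads: v₁²/2g = 1.29²/19.62 = 0.085 m; v₂²/2g = 4.04²/19.62 = 0.832 m.
Total head H = z₁ + ψ₁ + v₁²/2g = 267.03 + 11.31 + 0.085 = 278.42 m.
ψ₂ = H − z₂ − v₂²/2g = 278.42 − 256.04 − 0.832 = 21.55 m.
P₂ = ρgψ₂ = 1000 × 9.81 × 21.55 ≈ 211 kPa.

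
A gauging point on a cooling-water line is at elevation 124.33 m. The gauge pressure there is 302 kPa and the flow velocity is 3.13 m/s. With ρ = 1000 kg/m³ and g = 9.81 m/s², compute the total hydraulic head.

h ≈ 155.61 m

Pressure head ψ = P/(ρg) = 302×1000 / (1000 × 9.81) = 30.78 m.
Velocity head = v²/(2g) = 3.13² / (2 × 9.81) = 0.499 m.
h = z + ψ + v²/(2g) = 124.33 + 30.78 + 0.499 = 155.61 m.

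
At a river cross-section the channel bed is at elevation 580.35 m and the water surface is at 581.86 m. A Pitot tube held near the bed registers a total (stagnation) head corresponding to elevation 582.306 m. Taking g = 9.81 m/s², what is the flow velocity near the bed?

Near the bed, under hydrostatic conditions, the piezometric head (z + ψ) equals the free-surface elevation, 581.86 m.
Velocity head = total − piezometric = 582.306 − 581.86 = 0.446 m.
v = √(2g·h_v) = √(2 × 9.81 × 0.446) = 2.96 m/s.

v ≈ 2.96 m/s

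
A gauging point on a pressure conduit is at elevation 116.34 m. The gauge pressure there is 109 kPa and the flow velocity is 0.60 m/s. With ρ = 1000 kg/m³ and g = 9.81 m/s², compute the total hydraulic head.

Pressure head ψ = P/(ρg) = 109×1000 / (1000 × 9.81) = 11.11 m.
Velocity head = v²/(2g) = 0.60² / (2 × 9.81) = 0.018 m.
h = z + ψ + v²/(2g) = 116.34 + 11.11 + 0.018 = 127.47 m.

h ≈ 127.47 m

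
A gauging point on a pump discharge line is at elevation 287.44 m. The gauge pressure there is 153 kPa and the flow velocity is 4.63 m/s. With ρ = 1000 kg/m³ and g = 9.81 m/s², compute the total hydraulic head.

h ≈ 304.13 m

Pressure head ψ = P/(ρg) = 153×1000 / (1000 × 9.81) = 15.60 m.
Velocity head = v²/(2g) = 4.63² / (2 × 9.81) = 1.093 m.
h = z + ψ + v²/(2g) = 287.44 + 15.60 + 1.093 = 304.13 m.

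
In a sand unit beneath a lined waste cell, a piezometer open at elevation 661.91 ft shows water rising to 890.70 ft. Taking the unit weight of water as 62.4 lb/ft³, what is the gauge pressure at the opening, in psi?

Pressure head ψ = h − z = 890.70 − 661.91 = 228.79 ft.
P = γ·ψ / 144 = 62.4 × 228.79 / 144 = 99.1 psi.

P ≈ 99.1 psi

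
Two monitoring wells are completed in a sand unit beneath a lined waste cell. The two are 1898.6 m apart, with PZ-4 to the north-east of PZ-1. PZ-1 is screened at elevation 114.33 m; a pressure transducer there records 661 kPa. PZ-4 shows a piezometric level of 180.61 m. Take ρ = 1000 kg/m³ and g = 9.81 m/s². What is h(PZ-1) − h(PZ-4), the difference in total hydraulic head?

Pressure head at PZ-1: ψ = P/(ρg) = 661×1000 / (1000 × 9.81) = 67.38 m.
Total head at PZ-1: h = z + ψ = 114.33 + 67.38 = 181.71 m.
Total head at PZ-4: h = 180.61 m (water level in the piezometer is the total head).
Head difference: h(PZ-1) − h(PZ-4) = 181.71 − 180.61 = 1.10 m.

Δh ≈ 1.10 m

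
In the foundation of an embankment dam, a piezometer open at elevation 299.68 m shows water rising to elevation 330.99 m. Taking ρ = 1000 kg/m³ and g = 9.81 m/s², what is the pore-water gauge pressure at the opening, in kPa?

Pressure head ψ = h − z = 330.99 − 299.68 = 31.31 m.
P = ρgψ = 1000 × 9.81 × 31.31 = 307151 Pa ≈ 307 kPa.

P ≈ 307 kPa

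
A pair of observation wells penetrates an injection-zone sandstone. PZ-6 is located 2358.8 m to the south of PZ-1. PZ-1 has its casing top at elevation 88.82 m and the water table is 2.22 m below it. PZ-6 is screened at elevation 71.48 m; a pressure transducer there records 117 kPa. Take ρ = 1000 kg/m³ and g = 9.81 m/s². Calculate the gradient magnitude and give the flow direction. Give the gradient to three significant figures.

Total head at PZ-1: h = 88.82 − 2.22 = 86.60 m.
Pressure head at PZ-6: ψ = P/(ρg) = 117×1000 / (1000 × 9.81) = 11.93 m.
Total head at PZ-6: h = z + ψ = 71.48 + 11.93 = 83.41 m.
Head difference: h(PZ-1) − h(PZ-6) = 86.60 − 83.41 = 3.19 m.
Hydraulic gradient: i = |Δh| / L = 3.19 / 2358.8 = 0.00135.
Flow is from higher to lower head: from PZ-1 toward PZ-6, i.e. toward the south.

i ≈ 0.00135; groundwater flows toward the south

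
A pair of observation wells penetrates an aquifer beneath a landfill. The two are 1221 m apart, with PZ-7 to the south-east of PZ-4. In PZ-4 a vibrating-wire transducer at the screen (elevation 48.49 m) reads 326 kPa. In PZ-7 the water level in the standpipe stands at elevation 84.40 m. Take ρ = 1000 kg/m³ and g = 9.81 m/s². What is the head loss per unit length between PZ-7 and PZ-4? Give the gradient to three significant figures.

i ≈ 0.00219 m/m

Pressure head at PZ-4: ψ = P/(ρg) = 326×1000 / (1000 × 9.81) = 33.23 m.
Total head at PZ-4: h = z + ψ = 48.49 + 33.23 = 81.72 m.
Total head at PZ-7: h = 84.40 m (water level in the piezometer is the total head).
Head difference: h(PZ-4) − h(PZ-7) = 81.72 − 84.40 = -2.68 m.
Hydraulic gradient: i = |Δh| / L = 2.68 / 1221 = 0.00219.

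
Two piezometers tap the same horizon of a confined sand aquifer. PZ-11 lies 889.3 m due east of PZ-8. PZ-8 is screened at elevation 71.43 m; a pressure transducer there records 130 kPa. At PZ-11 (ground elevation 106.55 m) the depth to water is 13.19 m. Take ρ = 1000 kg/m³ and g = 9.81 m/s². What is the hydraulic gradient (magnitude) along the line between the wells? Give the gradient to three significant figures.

i ≈ 0.00976

Pressure head at PZ-8: ψ = P/(ρg) = 130×1000 / (1000 × 9.81) = 13.25 m.
Total head at PZ-8: h = z + ψ = 71.43 + 13.25 = 84.68 m.
Total head at PZ-11: h = 106.55 − 13.19 = 93.36 m.
Head difference: h(PZ-8) − h(PZ-11) = 84.68 − 93.36 = -8.68 m.
Hydraulic gradient: i = |Δh| / L = 8.68 / 889.3 = 0.00976.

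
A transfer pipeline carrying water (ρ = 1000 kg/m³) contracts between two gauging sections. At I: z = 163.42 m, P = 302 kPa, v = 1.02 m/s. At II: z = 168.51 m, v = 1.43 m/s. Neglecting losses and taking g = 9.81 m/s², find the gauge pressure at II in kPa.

P₂ ≈ 252 kPa

Pressure head at I: ψ₁ = P₁/(ρg) = 302×1000 / (1000 × 9.81) = 30.78 m.
Velocity heads: v₁²/2g = 1.02²/19.62 = 0.053 m; v₂²/2g = 1.43²/19.62 = 0.104 m.
Total head H = z₁ + ψ₁ + v₁²/2g = 163.42 + 30.78 + 0.053 = 194.25 m.
ψ₂ = H − z₂ − v₂²/2g = 194.25 − 168.51 − 0.104 = 25.64 m.
P₂ = ρgψ₂ = 1000 × 9.81 × 25.64 ≈ 252 kPa.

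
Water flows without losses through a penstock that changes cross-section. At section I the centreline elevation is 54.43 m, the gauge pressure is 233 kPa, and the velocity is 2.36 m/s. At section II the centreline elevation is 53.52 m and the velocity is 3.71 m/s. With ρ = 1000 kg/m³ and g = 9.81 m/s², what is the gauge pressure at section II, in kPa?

Pressure head at I: ψ₁ = P₁/(ρg) = 233×1000 / (1000 × 9.81) = 23.75 m.
Velocity heads: v₁²/2g = 2.36²/19.62 = 0.284 m; v₂²/2g = 3.71²/19.62 = 0.702 m.
Total head H = z₁ + ψ₁ + v₁²/2g = 54.43 + 23.75 + 0.284 = 78.46 m.
ψ₂ = H − z₂ − v₂²/2g = 78.46 − 53.52 − 0.702 = 24.24 m.
P₂ = ρgψ₂ = 1000 × 9.81 × 24.24 ≈ 238 kPa.

P₂ ≈ 238 kPa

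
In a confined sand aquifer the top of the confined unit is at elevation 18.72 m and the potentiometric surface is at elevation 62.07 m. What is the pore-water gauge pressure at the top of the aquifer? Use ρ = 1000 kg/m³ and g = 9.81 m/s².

Pressure head at the aquifer top: ψ = h − z = 62.07 − 18.72 = 43.35 m.
P = ρgψ = 1000 × 9.81 × 43.35 = 425264 Pa ≈ 425 kPa.

P ≈ 425 kPa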